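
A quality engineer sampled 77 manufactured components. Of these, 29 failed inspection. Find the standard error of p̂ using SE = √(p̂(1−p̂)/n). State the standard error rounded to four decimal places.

The sample proportion is 29/77 = 0.37662.
p̂(1−p̂) = 0.234777.
SE = √(0.234777/77) = 0.0552.

SE = 0.0552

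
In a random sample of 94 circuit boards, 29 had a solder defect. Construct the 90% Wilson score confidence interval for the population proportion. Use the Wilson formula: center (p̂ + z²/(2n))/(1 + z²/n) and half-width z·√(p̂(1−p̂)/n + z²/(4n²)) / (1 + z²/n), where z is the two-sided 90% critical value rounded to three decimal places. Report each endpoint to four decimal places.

p̂ = 29/94 = 0.30851; z = 1.645, so z² = 2.706025.
Denominator 1 + z²/n = 1 + 2.706025/94 = 1.028787.
Adjusted center: (0.30851 + z²/(2n))/1.028787 = 0.31387.
Radicand: p̂(1−p̂)/n + z²/(4n²) = 0.002269487 + 0.000076562 = 0.002346049.
Half-width = 1.645·√0.002346049/1.028787 = 0.07745.
CI: 0.31387 ± 0.07745 = (0.2364, 0.3913).

(0.2364, 0.3913)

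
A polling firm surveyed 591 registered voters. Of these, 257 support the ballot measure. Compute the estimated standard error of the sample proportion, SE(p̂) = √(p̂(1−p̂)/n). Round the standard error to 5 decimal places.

SE = 0.02039

p̂ = 257/591 = 0.43486.
p̂(1−p̂) = 0.43486·0.56514 = 0.245757.
SE = √(0.245757/591) = 0.02039.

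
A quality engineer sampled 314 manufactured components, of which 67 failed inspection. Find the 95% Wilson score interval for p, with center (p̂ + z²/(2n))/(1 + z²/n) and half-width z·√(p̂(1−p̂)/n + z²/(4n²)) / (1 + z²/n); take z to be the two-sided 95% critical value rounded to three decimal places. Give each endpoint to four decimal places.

Here p̂ = 67/314 = 0.21338 and z = 1.960 (z² = 3.841600).
1 + z²/n = 1.012234.
Center = (0.21338 + 0.006117)/1.012234 = 0.21684.
Radicand: p̂(1−p̂)/n + z²/(4n²) = 0.000534543 + 0.000009741 = 0.000544284.
Half-width = z·√(radicand)/denom = 1.960·0.023330/1.012234 = 0.04517.
Interval: 0.21684 ± 0.04517 → (0.1717, 0.2620).

(0.1717, 0.2620)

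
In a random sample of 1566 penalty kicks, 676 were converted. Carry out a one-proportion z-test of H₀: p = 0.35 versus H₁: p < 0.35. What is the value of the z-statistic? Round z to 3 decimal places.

z = 6.776

Sample proportion p̂ = 676/1566 = 0.43167.
SE₀ = √(0.35·0.65/1566) = 0.012053.
z = (0.43167 − 0.35)/0.012053 = 0.08167/0.012053 = 6.776.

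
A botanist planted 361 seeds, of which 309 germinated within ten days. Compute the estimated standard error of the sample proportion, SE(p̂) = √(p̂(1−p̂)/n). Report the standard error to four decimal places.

Sample proportion p̂ = 309/361 = 0.85596.
p̂(1−p̂) = 0.123292.
SE = √(0.123292/361) = √0.000341529 = 0.0185.

SE = 0.0185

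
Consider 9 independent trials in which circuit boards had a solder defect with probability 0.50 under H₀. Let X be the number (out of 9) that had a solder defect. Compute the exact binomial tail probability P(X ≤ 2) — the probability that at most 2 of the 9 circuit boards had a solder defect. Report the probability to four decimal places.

P = 0.0898

X is binomial with n = 9 and p = 0.50.
P(X ≤ 2) = C(9,0)·0.50^0·0.50^9 + C(9,1)·0.50^1·0.50^8 + C(9,2)·0.50^2·0.50^7.
= 0.001953 + 0.017578 + 0.070312 = 0.0898.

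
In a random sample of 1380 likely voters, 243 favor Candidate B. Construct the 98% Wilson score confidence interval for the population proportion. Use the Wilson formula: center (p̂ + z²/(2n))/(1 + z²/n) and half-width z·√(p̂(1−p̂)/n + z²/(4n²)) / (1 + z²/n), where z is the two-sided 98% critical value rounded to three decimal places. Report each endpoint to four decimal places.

(0.1535, 0.2012)

p̂ = 243/1380 = 0.17609; z = 2.326, so z² = 5.410276.
1 + z²/n = 1.003920.
Adjusted center: (0.17609 + z²/(2n))/1.003920 = 0.17735.
Radicand: p̂(1−p̂)/n + z²/(4n²) = 0.000105131 + 0.000000710 = 0.000105841.
Half-width = 2.326·√0.000105841/1.003920 = 0.02384.
So the interval runs from 0.1535 to 0.2012.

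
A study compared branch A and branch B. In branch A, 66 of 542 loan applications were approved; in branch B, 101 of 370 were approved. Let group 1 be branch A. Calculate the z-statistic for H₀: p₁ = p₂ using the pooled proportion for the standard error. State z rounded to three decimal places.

p̂₁ = 66/542 = 0.12177, p̂₂ = 101/370 = 0.27297.
Pooled p̂ = (66+101)/(542+370) = 167/912 = 0.18311.
SE = √[p̂(1−p̂)(1/n₁+1/n₂)] = √[0.18311·0.81689·(1/542+1/370)] ≈ 0.026082.
z = (p̂₁ − p̂₂)/SE = (0.12177 − 0.27297)/0.026082 = -0.15120/0.026082 = -5.797.

z = -5.797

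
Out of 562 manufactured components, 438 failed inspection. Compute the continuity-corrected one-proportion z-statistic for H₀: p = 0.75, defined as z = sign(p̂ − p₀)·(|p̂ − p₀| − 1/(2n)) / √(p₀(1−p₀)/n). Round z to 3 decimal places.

z = 1.559

Sample proportion p̂ = 438/562 = 0.77936. p̂ − p₀ = 0.029359.
1/(2n) = 0.000890.
Corrected numerator: |0.029359| − 0.000890 = 0.028469.
Under H₀, SE = √(p₀(1−p₀)/n) = √(0.75·0.25/562) = √0.000333630 = 0.018266.
z = (+)0.028469/0.018266 = 1.559.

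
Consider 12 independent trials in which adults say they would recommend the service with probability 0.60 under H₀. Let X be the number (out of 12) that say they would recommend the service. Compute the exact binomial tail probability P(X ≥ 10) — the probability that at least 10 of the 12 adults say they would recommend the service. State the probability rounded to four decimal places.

P = 0.0834

X is binomial with n = 12 and p = 0.60.
P(X ≥ 10) = C(12,10)·0.60^10·0.40^2 + C(12,11)·0.60^11·0.40^1 + C(12,12)·0.60^12·0.40^0.
= 0.063852 + 0.017414 + 0.002177 = 0.0834.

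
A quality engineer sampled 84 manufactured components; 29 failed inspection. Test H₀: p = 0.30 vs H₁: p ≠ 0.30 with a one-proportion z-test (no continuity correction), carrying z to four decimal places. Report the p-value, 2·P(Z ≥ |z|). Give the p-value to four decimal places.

p̂ = 29/84 = 0.34524.
SE₀ = √(0.30·0.70/84) = 0.050000.
z = (p̂ − p₀)/SE = (29/84 − 0.30)/0.050000 ≈ 0.9048.
From the standard normal, 2·P(Z ≥ |z|) = 0.3656.

p-value = 0.3656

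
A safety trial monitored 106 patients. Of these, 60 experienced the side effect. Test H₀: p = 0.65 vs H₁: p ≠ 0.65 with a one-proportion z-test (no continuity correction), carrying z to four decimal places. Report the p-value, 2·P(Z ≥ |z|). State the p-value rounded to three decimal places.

p-value = 0.070

Sample proportion p̂ = 60/106 = 0.56604.
SE₀ = √(0.65·0.35/106) = 0.046327.
Test statistic (full precision, shown to 4 dp): z = (60/106 − 0.65)/SE₀ ≈ -1.8124.
p-value = 2·P(Z ≥ |z|) with z = -1.8124 → 0.070.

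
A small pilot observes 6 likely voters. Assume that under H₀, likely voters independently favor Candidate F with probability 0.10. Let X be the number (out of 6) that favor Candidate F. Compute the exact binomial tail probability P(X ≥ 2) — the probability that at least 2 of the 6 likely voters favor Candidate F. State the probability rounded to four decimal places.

X ~ Binomial(n=6, p=0.10).
P(X ≥ 2) = Σ_{j=2}^{6} C(6,j)·0.10^j·0.90^{6−j}.
= 0.098415 + 0.014580 + 0.001215 + 0.000054 + 0.000001 = 0.1143.

P = 0.1143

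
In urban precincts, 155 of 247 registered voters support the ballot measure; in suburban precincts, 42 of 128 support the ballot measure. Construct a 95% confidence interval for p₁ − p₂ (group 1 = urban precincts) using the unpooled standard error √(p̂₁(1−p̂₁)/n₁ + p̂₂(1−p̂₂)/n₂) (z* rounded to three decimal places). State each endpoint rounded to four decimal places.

p̂₁ = 0.62753, p̂₂ = 0.32812, so the observed difference is 0.29941.
Unpooled SE = √(p̂₁(1−p̂₁)/n₁ + p̂₂(1−p̂₂)/n₂) = √(0.000946300 + 0.001722336) = 0.051659.
For 95% confidence, z* = 1.960. Margin = 1.960·0.051659 = 0.10125.
So the interval runs from 0.1982 to 0.4007.

(0.1982, 0.4007)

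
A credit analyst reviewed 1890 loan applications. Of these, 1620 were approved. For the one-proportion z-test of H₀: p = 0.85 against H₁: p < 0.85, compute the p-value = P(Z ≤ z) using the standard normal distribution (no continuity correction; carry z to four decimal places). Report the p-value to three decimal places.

Sample proportion p̂ = 1620/1890 = 0.85714.
Null standard error: √(0.85·0.15/1890) = √0.000067460 = 0.008213.
z = (p̂ − p₀)/SE = (1620/1890 − 0.85)/0.008213 ≈ 0.8697.
p-value = P(Z ≤ z) with z = 0.8697 → 0.808.

p-value = 0.808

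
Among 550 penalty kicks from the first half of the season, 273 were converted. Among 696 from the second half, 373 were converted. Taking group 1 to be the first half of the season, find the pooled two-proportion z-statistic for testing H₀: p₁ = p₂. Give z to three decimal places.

p̂₁ = 273/550 = 0.49636, p̂₂ = 373/696 = 0.53592.
Pooling: p̂ = 646/1246 = 0.51846.
Pooled SE = √[0.2496593·0.00325496] ≈ 0.028507.
z = (p̂₁ − p̂₂)/SE = (0.49636 − 0.53592)/0.028507 = -0.03956/0.028507 = -1.388.

z = -1.388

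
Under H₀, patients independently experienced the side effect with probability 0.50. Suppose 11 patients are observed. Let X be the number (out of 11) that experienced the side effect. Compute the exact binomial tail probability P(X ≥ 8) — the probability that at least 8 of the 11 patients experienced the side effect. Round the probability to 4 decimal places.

P = 0.1133

X is binomial with n = 11 and p = 0.50.
P(X ≥ 8) = C(11,8)·0.50^8·0.50^3 + C(11,9)·0.50^9·0.50^2 + C(11,10)·0.50^10·0.50^1 + C(11,11)·0.50^11·0.50^0.
= 0.080566 + 0.026855 + 0.005371 + 0.000488 = 0.1133.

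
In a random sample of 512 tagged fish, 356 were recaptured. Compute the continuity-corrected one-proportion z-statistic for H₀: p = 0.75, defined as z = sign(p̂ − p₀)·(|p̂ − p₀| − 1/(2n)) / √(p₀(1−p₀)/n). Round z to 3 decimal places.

z = -2.807

p̂ = 356/512 = 0.69531. p̂ − p₀ = -0.054688.
Continuity correction 1/(2n) = 1/1024 = 0.000977.
Corrected numerator: |-0.054688| − 0.000977 = 0.053711.
Null standard error: √(0.75·0.25/512) = √0.000366211 = 0.019137.
z = (−)0.053711/0.019137 = -2.807.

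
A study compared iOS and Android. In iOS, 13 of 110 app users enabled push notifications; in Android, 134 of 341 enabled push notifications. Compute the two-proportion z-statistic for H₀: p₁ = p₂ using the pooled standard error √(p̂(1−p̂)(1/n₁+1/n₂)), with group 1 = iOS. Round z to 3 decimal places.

Sample proportions: p̂₁ = 13/110 = 0.11818 and p̂₂ = 134/341 = 0.39296.
Pooling: p̂ = 147/451 = 0.32594.
Pooled SE = √[0.2197039·0.01202346] ≈ 0.051397.
z = (p̂₁ − p̂₂)/SE = (0.11818 − 0.39296)/0.051397 = -0.27478/0.051397 = -5.346.

z = -5.346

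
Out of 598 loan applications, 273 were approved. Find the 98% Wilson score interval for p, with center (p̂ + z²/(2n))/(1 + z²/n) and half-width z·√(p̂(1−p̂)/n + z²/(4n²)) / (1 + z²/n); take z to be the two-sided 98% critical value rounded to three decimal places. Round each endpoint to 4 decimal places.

(0.4097, 0.5041)

Here p̂ = 273/598 = 0.45652 and z = 2.326 (z² = 5.410276).
1 + z²/n = 1.009047.
Center = (0.45652 + 0.004524)/1.009047 = 0.45691.
Radicand: p̂(1−p̂)/n + z²/(4n²) = 0.000414899 + 0.000003782 = 0.000418681.
Half-width = 2.326·√0.000418681/1.009047 = 0.04717.
So the interval runs from 0.4097 to 0.5041.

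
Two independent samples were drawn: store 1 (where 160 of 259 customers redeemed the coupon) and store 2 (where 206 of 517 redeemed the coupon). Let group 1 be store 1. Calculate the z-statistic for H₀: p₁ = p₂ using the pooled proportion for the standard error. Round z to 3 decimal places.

Sample proportions: p̂₁ = 160/259 = 0.61776 and p̂₂ = 206/517 = 0.39845.
Pooling: p̂ = 366/776 = 0.47165.
SE = √[p̂(1−p̂)(1/n₁+1/n₂)] = √[0.47165·0.52835·(1/259+1/517)] ≈ 0.038002.
z = (p̂₁ − p̂₂)/SE = (0.61776 − 0.39845)/0.038002 = 0.21931/0.038002 = 5.771.

z = 5.771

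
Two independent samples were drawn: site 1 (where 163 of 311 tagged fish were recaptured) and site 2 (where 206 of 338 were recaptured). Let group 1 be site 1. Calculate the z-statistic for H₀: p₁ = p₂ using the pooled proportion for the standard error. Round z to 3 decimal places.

z = -2.193

p̂₁ = 163/311 = 0.52412, p̂₂ = 206/338 = 0.60947.
Pooled p̂ = (163+206)/(311+338) = 369/649 = 0.56857.
Pooled SE = √[0.2452986·0.00617401] ≈ 0.038916.
z = -0.08535/0.038916 = -2.193.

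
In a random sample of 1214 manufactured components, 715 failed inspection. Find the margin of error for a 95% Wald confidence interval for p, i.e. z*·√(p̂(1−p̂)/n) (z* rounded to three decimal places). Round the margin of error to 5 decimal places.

ME = 0.02768

p̂ = 715/1214 = 0.58896.
SE = √(p̂(1−p̂)/n) = √(0.242086/1214) = 0.014121.
z* = 1.960 at the 95% level.
Margin of error = z*·SE = 1.960 × 0.014121 = 0.02768.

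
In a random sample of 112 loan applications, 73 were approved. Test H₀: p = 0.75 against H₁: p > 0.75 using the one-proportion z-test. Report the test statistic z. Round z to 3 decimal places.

With x = 73 successes in n = 112, p̂ = 0.65179.
Under H₀, SE = √(p₀(1−p₀)/n) = √(0.75·0.25/112) = √0.001674107 = 0.040916.
z = (0.65179 − 0.75)/0.040916 = -0.09821/0.040916 = -2.400.

z = -2.400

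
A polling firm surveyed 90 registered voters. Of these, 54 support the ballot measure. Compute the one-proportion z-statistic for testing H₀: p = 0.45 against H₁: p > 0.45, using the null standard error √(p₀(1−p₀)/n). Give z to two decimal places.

With x = 54 successes in n = 90, p̂ = 0.60000.
SE₀ = √(0.45·0.55/90) = 0.052440.
z = (p̂ − p₀)/SE = (0.60000 − 0.45)/0.052440 = 2.86.

z = 2.86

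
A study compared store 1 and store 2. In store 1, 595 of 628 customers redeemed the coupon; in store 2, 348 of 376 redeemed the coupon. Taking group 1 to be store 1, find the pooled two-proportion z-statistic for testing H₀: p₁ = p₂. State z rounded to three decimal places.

z = 1.407

Sample proportions: p̂₁ = 595/628 = 0.94745 and p̂₂ = 348/376 = 0.92553.
Pooled p̂ = (595+348)/(628+376) = 943/1004 = 0.93924.
Pooled SE = √[0.0570656·0.00425193] ≈ 0.015577.
z = 0.02192/0.015577 = 1.407.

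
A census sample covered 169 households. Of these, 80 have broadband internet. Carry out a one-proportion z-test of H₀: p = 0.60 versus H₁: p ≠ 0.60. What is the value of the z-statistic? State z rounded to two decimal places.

z = -3.36

The sample proportion is 80/169 = 0.47337.
Under H₀, SE = √(p₀(1−p₀)/n) = √(0.60·0.40/169) = √0.001420118 = 0.037684.
z = (0.47337 − 0.60)/0.037684 = -0.12663/0.037684 = -3.36.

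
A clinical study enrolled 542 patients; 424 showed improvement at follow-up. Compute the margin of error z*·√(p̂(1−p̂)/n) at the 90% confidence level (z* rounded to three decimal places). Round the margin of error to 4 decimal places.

ME = 0.0292

p̂ = 424/542 = 0.78229.
SE = √(p̂(1−p̂)/n) = √(0.170314/542) = 0.017727.
z* = 1.645 at the 90% level.
Margin of error = z*·SE = 1.645 × 0.017727 = 0.0292.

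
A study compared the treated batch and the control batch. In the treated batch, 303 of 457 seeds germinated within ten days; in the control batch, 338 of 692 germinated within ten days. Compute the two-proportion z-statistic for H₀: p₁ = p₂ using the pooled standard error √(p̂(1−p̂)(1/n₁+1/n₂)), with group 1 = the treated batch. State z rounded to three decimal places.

Sample proportions: p̂₁ = 303/457 = 0.66302 and p̂₂ = 338/692 = 0.48844.
Pooling: p̂ = 641/1149 = 0.55788.
Pooled SE = √[0.2466503·0.00363327] ≈ 0.029936.
z = 0.17458/0.029936 = 5.832.

z = 5.832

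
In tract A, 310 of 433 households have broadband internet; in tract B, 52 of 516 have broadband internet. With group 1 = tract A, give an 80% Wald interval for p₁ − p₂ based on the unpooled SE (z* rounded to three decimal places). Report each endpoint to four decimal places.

(0.5826, 0.6477)

p̂₁ = 310/433 = 0.71594, p̂₂ = 52/516 = 0.10078; p̂₁ − p̂₂ = 0.61516.
SE = √(0.000469681 + 0.000175619) = √0.000645300 = 0.025403.
z* = 1.282 at the 80% level. Margin = 1.282·0.025403 = 0.03257.
Interval: 0.61516 ± 0.03257 → (0.5826, 0.6477).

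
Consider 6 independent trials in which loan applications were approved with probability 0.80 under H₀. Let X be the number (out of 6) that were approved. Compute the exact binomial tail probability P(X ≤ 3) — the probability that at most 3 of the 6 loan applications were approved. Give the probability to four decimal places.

P = 0.0989

X is binomial with n = 6 and p = 0.80.
P(X ≤ 3) = C(6,0)·0.80^0·0.20^6 + C(6,1)·0.80^1·0.20^5 + C(6,2)·0.80^2·0.20^4 + C(6,3)·0.80^3·0.20^3.
= 0.000064 + 0.001536 + 0.015360 + 0.081920 = 0.0989.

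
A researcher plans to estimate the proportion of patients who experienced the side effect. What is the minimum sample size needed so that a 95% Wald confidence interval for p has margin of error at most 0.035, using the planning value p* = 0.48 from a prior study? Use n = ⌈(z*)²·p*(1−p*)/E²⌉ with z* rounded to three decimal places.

n = 783

z* = 1.960 at the 95% level.
p*(1−p*) = 0.48·0.52 = 0.2496.
(z*)²·p*(1−p*)/E² = 3.841600·0.2496/0.001225 = 782.746.
⌈782.746⌉ = 783.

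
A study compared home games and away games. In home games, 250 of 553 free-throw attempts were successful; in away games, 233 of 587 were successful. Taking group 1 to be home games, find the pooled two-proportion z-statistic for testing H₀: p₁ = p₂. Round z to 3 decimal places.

Sample proportions: p̂₁ = 250/553 = 0.45208 and p̂₂ = 233/587 = 0.39693.
Pooling: p̂ = 483/1140 = 0.42368.
Pooled SE = √[0.2441759·0.00351190] ≈ 0.029283.
z = 0.05515/0.029283 = 1.883.

z = 1.883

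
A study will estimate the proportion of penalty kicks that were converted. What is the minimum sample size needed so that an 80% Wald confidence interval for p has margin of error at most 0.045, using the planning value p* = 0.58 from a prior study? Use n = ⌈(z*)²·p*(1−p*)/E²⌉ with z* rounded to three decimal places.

z* = 1.282 at the 80% level.
p*(1−p*) = 0.2436.
(z*)²·p*(1−p*)/E² = 1.643524·0.2436/0.002025 = 197.710.
⌈197.710⌉ = 198.

n = 198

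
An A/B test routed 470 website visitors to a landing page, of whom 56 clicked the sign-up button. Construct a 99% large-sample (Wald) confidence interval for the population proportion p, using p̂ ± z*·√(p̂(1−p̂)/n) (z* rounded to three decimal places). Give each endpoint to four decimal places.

p̂ = 56/470 = 0.11915.
Standard error of p̂: √(0.104952/470) = √0.000223303 = 0.014943.
The 99% critical value is z* = 2.576.
Margin = 2.576·0.014943 = 0.03849.
Interval: 0.11915 ± 0.03849 → (0.0807, 0.1576).

(0.0807, 0.1576)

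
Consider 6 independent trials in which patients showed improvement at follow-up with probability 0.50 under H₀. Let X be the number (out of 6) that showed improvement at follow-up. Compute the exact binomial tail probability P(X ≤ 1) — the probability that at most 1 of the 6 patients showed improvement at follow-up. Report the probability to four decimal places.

X ~ Binomial(n=6, p=0.50).
P(X ≤ 1) = C(6,0)·0.50^0·0.50^6 + C(6,1)·0.50^1·0.50^5.
= 0.015625 + 0.093750 = 0.1094.

P = 0.1094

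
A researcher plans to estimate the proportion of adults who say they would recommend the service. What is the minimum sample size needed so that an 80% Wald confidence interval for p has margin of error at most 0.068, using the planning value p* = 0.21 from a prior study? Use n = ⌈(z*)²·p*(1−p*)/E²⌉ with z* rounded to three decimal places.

z* = 1.282 at the 80% level.
p*(1−p*) = 0.1659.
(z*)²·p*(1−p*)/E² = 1.643524·0.1659/0.004624 = 58.966.
Rounding up, n = 59.

n = 59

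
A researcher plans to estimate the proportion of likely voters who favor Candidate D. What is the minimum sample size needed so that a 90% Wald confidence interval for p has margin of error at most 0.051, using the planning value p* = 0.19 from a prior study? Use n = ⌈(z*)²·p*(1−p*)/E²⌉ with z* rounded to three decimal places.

n = 161

For 90% confidence, z* = 1.645.
p*(1−p*) = 0.1539.
(z*)²·p*(1−p*)/E² = 2.706025·0.1539/0.002601 = 160.114.
⌈160.114⌉ = 161.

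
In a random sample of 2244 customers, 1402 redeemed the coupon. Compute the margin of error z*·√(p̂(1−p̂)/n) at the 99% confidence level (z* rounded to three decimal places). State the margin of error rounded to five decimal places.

Sample proportion p̂ = 1402/2244 = 0.62478.
Standard error of p̂: √(0.234431/2244) = √0.000104470 = 0.010221.
For 99% confidence, z* = 2.576.
So ME = 0.02633.

ME = 0.02633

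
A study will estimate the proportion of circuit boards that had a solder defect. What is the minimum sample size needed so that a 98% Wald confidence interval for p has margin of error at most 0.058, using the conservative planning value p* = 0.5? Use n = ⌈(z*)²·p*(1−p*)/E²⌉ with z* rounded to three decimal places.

z* = 2.326 at the 98% level.
p*(1−p*) = 0.50·0.50 = 0.2500.
(z*)²·p*(1−p*)/E² = 5.410276·0.2500/0.003364 = 402.072.
⌈402.072⌉ = 403.

n = 403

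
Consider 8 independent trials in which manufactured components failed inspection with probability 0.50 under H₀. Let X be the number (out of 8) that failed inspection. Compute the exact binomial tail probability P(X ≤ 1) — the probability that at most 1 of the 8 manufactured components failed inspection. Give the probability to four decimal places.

P = 0.0352

X ~ Binomial(n=8, p=0.50).
P(X ≤ 1) = C(8,0)·0.50^0·0.50^8 + C(8,1)·0.50^1·0.50^7.
= 0.003906 + 0.031250 = 0.0352.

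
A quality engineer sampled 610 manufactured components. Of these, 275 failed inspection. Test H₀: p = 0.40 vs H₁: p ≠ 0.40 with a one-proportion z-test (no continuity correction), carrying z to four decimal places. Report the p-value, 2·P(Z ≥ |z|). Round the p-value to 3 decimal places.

p-value = 0.010

With x = 275 successes in n = 610, p̂ = 0.45082.
Under H₀, SE = √(p₀(1−p₀)/n) = √(0.40·0.60/610) = √0.000393443 = 0.019835.
z = (p̂ − p₀)/SE = (275/610 − 0.40)/0.019835 ≈ 2.5621.
From the standard normal, 2·P(Z ≥ |z|) = 0.010.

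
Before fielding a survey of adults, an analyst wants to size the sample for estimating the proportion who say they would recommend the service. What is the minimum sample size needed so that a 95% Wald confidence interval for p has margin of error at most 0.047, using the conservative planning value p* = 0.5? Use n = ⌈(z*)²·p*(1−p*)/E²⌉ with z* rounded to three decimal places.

n = 435

For 95% confidence, z* = 1.960.
p*(1−p*) = 0.2500.
(z*)²·p*(1−p*)/E² = 3.841600·0.2500/0.002209 = 434.767.
⌈434.767⌉ = 435.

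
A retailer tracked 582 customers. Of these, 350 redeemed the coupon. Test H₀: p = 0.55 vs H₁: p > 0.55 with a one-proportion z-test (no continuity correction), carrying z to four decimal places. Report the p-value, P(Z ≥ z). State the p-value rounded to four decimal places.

The sample proportion is 350/582 = 0.60137.
SE₀ = √(0.55·0.45/582) = 0.020622.
z = (p̂ − p₀)/SE = (350/582 − 0.55)/0.020622 ≈ 2.4913.
p-value = P(Z ≥ z) with z = 2.4913 → 0.0064.

p-value = 0.0064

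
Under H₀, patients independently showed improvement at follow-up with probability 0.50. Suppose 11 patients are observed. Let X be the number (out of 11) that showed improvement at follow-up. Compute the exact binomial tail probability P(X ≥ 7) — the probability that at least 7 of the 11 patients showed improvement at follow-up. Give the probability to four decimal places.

P = 0.2744

X is binomial with n = 11 and p = 0.50.
P(X ≥ 7) = Σ_{j=7}^{11} C(11,j)·0.50^j·0.50^{11−j}.
= 0.161133 + 0.080566 + 0.026855 + 0.005371 + 0.000488 = 0.2744.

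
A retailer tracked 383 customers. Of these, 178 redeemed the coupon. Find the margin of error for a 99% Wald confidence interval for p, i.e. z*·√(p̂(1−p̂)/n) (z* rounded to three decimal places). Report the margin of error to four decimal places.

ME = 0.0656

The sample proportion is 178/383 = 0.46475.
SE = √(p̂(1−p̂)/n) = √(0.248758/383) = 0.025485.
z* = 2.576 at the 99% level.
ME = 2.576·0.025485 = 0.0656.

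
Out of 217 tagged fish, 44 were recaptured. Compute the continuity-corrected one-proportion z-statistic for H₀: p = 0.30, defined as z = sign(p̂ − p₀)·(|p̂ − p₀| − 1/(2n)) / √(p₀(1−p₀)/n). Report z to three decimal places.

p̂ = 44/217 = 0.20276. p̂ − p₀ = -0.097235.
1/(2n) = 0.002304.
Corrected numerator: |-0.097235| − 0.002304 = 0.094931.
SE₀ = √(0.30·0.70/217) = 0.031109.
z = −0.094931/0.031109 = -3.052.

z = -3.052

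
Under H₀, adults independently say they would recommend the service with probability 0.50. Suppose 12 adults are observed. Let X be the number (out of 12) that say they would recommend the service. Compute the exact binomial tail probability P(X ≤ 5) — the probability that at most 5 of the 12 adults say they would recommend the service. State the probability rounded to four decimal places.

X ~ Binomial(n=12, p=0.50).
P(X ≤ 5) = Σ_{j=0}^{5} C(12,j)·0.50^j·0.50^{12−j}.
= 0.000244 + 0.002930 + 0.016113 + 0.053711 + 0.120850 + 0.193359 = 0.3872.

P = 0.3872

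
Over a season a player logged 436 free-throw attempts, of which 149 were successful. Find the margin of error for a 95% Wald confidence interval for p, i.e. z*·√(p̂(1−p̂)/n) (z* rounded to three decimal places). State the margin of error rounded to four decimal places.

ME = 0.0445

The sample proportion is 149/436 = 0.34174.
Standard error of p̂: √(0.224955/436) = √0.000515951 = 0.022715.
z* = 1.960 at the 95% level.
ME = 1.960·0.022715 = 0.0445.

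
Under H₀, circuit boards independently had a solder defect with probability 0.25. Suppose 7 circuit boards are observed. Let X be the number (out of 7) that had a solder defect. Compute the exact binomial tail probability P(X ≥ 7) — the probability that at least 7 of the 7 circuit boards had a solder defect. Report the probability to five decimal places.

P = 0.00006

X is binomial with n = 7 and p = 0.25.
P(X ≥ 7) = C(7,7)·0.25^7·0.75^0.
= 0.000061 = 0.00006.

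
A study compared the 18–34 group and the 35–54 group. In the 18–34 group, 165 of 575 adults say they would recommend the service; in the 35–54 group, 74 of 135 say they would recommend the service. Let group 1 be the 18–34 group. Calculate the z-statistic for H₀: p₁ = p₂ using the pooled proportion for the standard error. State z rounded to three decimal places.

Sample proportions: p̂₁ = 165/575 = 0.28696 and p̂₂ = 74/135 = 0.54815.
Pooled p̂ = (165+74)/(575+135) = 239/710 = 0.33662.
Pooled SE = √[0.2233069·0.00914654] ≈ 0.045194.
z = -0.26119/0.045194 = -5.779.

z = -5.779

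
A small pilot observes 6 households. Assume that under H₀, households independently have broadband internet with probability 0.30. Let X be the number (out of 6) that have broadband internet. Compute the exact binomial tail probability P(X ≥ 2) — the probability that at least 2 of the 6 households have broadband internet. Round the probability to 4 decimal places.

X ~ Binomial(n=6, p=0.30).
P(X ≥ 2) = Σ_{j=2}^{6} C(6,j)·0.30^j·0.70^{6−j}.
= 0.324135 + 0.185220 + 0.059535 + 0.010206 + 0.000729 = 0.5798.

P = 0.5798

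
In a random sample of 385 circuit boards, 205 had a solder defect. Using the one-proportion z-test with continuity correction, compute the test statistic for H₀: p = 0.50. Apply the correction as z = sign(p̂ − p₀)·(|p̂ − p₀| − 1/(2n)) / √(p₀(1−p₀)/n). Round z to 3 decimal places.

p̂ = 205/385 = 0.53247. p̂ − p₀ = 0.032468.
Continuity correction 1/(2n) = 1/770 = 0.001299.
Corrected numerator: |0.032468| − 0.001299 = 0.031169.
Under H₀, SE = √(p₀(1−p₀)/n) = √(0.50·0.50/385) = √0.000649351 = 0.025482.
z = (+)0.031169/0.025482 = 1.223.

z = 1.223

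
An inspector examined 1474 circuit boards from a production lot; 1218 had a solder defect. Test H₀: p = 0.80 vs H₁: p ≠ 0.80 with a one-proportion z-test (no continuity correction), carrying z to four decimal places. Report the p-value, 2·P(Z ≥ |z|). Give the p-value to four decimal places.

p-value = 0.0115

Sample proportion p̂ = 1218/1474 = 0.82632.
Under H₀, SE = √(p₀(1−p₀)/n) = √(0.80·0.20/1474) = √0.000108548 = 0.010419.
Test statistic (full precision, shown to 4 dp): z = (1218/1474 − 0.80)/SE₀ ≈ 2.5265.
p-value = 2·P(Z ≥ |z|) with z = 2.5265 → 0.0115.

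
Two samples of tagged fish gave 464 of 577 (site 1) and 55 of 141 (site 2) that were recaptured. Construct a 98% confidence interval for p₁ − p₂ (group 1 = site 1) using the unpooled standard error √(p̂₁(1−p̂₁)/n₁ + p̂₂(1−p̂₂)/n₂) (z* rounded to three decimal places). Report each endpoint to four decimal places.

p̂₁ = 464/577 = 0.80416, p̂₂ = 55/141 = 0.39007; p̂₁ − p̂₂ = 0.41409.
SE = √(0.000272941 + 0.001687345) = √0.001960286 = 0.044275.
z* = 2.326 at the 98% level. Margin of error = 0.10298.
CI: 0.41409 ± 0.10298 = (0.3111, 0.5171).

(0.3111, 0.5171)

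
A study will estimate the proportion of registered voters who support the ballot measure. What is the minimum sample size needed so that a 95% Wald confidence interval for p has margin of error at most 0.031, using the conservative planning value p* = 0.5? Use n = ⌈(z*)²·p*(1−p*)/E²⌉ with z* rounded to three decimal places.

For 95% confidence, z* = 1.960.
p*(1−p*) = 0.2500.
(z*)²·p*(1−p*)/E² = 3.841600·0.2500/0.000961 = 999.376.
Rounding up, n = 1000.

n = 1000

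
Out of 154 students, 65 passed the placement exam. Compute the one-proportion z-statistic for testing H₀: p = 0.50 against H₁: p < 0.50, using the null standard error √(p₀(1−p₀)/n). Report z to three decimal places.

Sample proportion p̂ = 65/154 = 0.42208.
Under H₀, SE = √(p₀(1−p₀)/n) = √(0.50·0.50/154) = √0.001623377 = 0.040291.
z = (p̂ − p₀)/SE = (0.42208 − 0.50)/0.040291 = -1.934.

z = -1.934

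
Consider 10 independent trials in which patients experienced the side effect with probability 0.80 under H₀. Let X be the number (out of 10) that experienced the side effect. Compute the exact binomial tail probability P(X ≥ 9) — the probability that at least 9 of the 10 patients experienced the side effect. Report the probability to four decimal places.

P = 0.3758

X is binomial with n = 10 and p = 0.80.
P(X ≥ 9) = C(10,9)·0.80^9·0.20^1 + C(10,10)·0.80^10·0.20^0.
= 0.268435 + 0.107374 = 0.3758.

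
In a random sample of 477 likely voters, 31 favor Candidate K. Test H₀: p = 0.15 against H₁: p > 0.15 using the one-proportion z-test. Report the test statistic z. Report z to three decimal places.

Sample proportion p̂ = 31/477 = 0.06499.
Under H₀, SE = √(p₀(1−p₀)/n) = √(0.15·0.85/477) = √0.000267296 = 0.016349.
z = (0.06499 − 0.15)/0.016349 = -0.08501/0.016349 = -5.200.

z = -5.200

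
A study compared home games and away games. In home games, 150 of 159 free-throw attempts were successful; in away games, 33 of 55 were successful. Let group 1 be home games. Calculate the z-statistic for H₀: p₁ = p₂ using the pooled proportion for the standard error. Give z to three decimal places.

Sample proportions: p̂₁ = 150/159 = 0.94340 and p̂₂ = 33/55 = 0.60000.
Pooling: p̂ = 183/214 = 0.85514.
Pooled SE = √[0.1238754·0.02447113] ≈ 0.055058.
z = (p̂₁ − p̂₂)/SE = (0.94340 − 0.60000)/0.055058 = 0.34340/0.055058 = 6.237.

z = 6.237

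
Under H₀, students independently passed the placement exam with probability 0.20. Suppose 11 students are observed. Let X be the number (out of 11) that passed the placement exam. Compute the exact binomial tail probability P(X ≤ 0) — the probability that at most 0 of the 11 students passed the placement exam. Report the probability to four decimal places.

P = 0.0859

X is binomial with n = 11 and p = 0.20.
P(X ≤ 0) = C(11,0)·0.20^0·0.80^11.
= 0.085899 = 0.0859.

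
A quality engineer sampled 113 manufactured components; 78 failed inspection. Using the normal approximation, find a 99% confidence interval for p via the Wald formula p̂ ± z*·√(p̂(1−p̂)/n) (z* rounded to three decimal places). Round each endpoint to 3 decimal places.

(0.578, 0.802)

With x = 78 successes in n = 113, p̂ = 0.69027.
SE = √(p̂(1−p̂)/n) = √(0.213799/113) = 0.043497.
z* = 2.576 at the 99% level.
Margin of error: 2.576 × 0.043497 = 0.11205.
Interval: 0.69027 ± 0.11205 → (0.578, 0.802).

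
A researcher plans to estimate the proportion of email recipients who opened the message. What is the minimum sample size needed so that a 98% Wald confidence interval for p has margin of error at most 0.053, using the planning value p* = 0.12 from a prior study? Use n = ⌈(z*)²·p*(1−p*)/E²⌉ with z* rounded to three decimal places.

n = 204

z* = 2.326 at the 98% level.
p*(1−p*) = 0.12·0.88 = 0.1056.
Required n before rounding: 5.410276 × 0.1056 / 0.053² = 203.391.
Rounding up, n = 204.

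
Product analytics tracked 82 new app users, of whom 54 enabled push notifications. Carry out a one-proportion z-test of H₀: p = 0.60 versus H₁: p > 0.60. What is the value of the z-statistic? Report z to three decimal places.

p̂ = 54/82 = 0.65854.
SE₀ = √(0.60·0.40/82) = 0.054100.
z = (p̂ − p₀)/SE = (0.65854 − 0.60)/0.054100 = 1.082.

z = 1.082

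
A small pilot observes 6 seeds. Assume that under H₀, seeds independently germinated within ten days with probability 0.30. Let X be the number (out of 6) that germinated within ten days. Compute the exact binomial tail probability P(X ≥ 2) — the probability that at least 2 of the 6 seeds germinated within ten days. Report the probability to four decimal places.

X is binomial with n = 6 and p = 0.30.
P(X ≥ 2) = Σ_{j=2}^{6} C(6,j)·0.30^j·0.70^{6−j}.
= 0.324135 + 0.185220 + 0.059535 + 0.010206 + 0.000729 = 0.5798.

P = 0.5798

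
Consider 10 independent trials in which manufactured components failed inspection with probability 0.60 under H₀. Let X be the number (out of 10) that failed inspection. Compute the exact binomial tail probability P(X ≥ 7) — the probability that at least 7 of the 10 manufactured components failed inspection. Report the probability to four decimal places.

X is binomial with n = 10 and p = 0.60.
P(X ≥ 7) = C(10,7)·0.60^7·0.40^3 + C(10,8)·0.60^8·0.40^2 + C(10,9)·0.60^9·0.40^1 + C(10,10)·0.60^10·0.40^0.
= 0.214991 + 0.120932 + 0.040311 + 0.006047 = 0.3823.

P = 0.3823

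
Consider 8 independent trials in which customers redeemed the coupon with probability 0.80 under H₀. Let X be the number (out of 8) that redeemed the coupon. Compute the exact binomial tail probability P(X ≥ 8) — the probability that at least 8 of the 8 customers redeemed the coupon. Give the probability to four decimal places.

X ~ Binomial(n=8, p=0.80).
P(X ≥ 8) = C(8,8)·0.80^8·0.20^0.
= 0.167772 = 0.1678.

P = 0.1678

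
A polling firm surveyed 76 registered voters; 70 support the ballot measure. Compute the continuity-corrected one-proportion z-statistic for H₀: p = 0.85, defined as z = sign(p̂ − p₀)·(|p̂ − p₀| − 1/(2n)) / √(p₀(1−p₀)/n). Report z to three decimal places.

With x = 70 successes in n = 76, p̂ = 0.92105. p̂ − p₀ = 0.071053.
Continuity correction 1/(2n) = 1/152 = 0.006579.
Corrected numerator: |0.071053| − 0.006579 = 0.064474.
Under H₀, SE = √(p₀(1−p₀)/n) = √(0.85·0.15/76) = √0.001677632 = 0.040959.
z = (+)0.064474/0.040959 = 1.574.

z = 1.574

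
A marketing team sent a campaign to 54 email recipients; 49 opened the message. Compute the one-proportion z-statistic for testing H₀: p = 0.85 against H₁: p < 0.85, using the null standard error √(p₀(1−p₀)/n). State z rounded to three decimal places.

Sample proportion p̂ = 49/54 = 0.90741.
SE₀ = √(0.85·0.15/54) = 0.048591.
z = (p̂ − p₀)/SE = (0.90741 − 0.85)/0.048591 = 1.181.

z = 1.181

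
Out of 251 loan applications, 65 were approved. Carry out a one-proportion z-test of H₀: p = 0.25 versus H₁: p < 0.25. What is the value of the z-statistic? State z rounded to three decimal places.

With x = 65 successes in n = 251, p̂ = 0.25896.
Null standard error: √(0.25·0.75/251) = √0.000747012 = 0.027332.
z = (p̂ − p₀)/SE = (0.25896 − 0.25)/0.027332 = 0.328.

z = 0.328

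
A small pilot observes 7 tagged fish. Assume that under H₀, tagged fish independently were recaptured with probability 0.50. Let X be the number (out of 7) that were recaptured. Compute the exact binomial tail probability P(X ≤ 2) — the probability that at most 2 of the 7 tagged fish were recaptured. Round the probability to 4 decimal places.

P = 0.2266

X ~ Binomial(n=7, p=0.50).
P(X ≤ 2) = C(7,0)·0.50^0·0.50^7 + C(7,1)·0.50^1·0.50^6 + C(7,2)·0.50^2·0.50^5.
= 0.007812 + 0.054688 + 0.164062 = 0.2266.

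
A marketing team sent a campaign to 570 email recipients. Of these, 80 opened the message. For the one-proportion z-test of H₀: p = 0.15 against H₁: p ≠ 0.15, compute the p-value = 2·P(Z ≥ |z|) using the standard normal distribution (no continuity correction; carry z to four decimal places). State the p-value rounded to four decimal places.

p-value = 0.5188

p̂ = 80/570 = 0.14035.
Null standard error: √(0.15·0.85/570) = √0.000223684 = 0.014956.
Test statistic (full precision, shown to 4 dp): z = (80/570 − 0.15)/SE₀ ≈ -0.6452.
From the standard normal, 2·P(Z ≥ |z|) = 0.5188.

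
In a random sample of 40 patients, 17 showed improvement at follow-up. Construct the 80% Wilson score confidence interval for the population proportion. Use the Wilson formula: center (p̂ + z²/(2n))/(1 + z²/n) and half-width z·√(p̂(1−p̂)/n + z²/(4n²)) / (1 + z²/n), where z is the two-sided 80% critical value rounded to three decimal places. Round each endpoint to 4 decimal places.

(0.3297, 0.5262)

p̂ = 17/40 = 0.42500; z = 1.282, so z² = 1.643524.
1 + z²/n = 1.041088.
Adjusted center: (0.42500 + z²/(2n))/1.041088 = 0.42796.
Radicand: p̂(1−p̂)/n + z²/(4n²) = 0.006109375 + 0.000256801 = 0.006366176.
Half-width = 1.282·√0.006366176/1.041088 = 0.09825.
So the interval runs from 0.3297 to 0.5262.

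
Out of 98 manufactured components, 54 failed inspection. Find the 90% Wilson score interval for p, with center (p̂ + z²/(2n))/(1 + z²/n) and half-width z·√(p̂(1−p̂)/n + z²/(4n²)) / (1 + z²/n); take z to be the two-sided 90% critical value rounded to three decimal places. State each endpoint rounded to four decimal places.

(0.4681, 0.6312)

Here p̂ = 54/98 = 0.55102 and z = 1.645 (z² = 2.706025).
1 + z²/n = 1.027613.
Adjusted center: (0.55102 + z²/(2n))/1.027613 = 0.54965.
Radicand: p̂(1−p̂)/n + z²/(4n²) = 0.002524458 + 0.000070440 = 0.002594898.
Half-width = z·√(radicand)/denom = 1.645·0.050940/1.027613 = 0.08154.
So the interval runs from 0.4681 to 0.6312.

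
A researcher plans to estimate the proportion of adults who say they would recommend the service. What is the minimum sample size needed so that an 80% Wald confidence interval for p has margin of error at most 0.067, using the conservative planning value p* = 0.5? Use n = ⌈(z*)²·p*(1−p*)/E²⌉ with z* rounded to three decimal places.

For 80% confidence, z* = 1.282.
p*(1−p*) = 0.2500.
Required n before rounding: 1.643524 × 0.2500 / 0.067² = 91.531.
Rounding up, n = 92.

n = 92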